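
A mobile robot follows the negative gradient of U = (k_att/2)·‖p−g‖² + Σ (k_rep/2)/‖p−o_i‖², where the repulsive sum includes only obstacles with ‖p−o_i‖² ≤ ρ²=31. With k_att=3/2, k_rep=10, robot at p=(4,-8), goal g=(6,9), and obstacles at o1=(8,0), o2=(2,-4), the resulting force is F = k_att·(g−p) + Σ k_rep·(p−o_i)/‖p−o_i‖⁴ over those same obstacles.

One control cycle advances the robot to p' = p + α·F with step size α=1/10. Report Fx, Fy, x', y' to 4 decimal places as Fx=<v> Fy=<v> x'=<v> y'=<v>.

F_att = 3/2·(g−p) = 3/2·(2,17) = (3.0000,25.5000)
o1: d²=80 > ρ²=31 → inactive
o2: d²=20 ≤ ρ²=31; F_rep = 10·(2,-4)/20² = (0.0500,-0.1000)
F = F_att + ΣF_rep = (3.0500,25.4000)
p' = p + 1/10·F = (4.3050,-5.4600)

Fx=3.0500 Fy=25.4000 x'=4.3050 y'=-5.4600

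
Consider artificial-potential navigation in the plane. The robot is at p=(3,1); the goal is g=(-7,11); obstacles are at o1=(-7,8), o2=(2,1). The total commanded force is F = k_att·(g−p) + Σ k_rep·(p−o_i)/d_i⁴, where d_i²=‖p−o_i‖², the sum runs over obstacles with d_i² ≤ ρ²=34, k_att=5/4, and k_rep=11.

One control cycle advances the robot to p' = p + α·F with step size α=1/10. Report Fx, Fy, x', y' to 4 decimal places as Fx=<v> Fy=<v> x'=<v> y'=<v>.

F_att = 5/4·(g−p) = 5/4·(-10,10) = (-12.5000,12.5000)
o1: d²=149 > ρ²=34 → inactive
o2: d²=1 ≤ ρ²=34; F_rep = 11·(1,0)/1² = (11.0000,0.0000)
F = F_att + ΣF_rep = (-1.5000,12.5000)
p' = p + 1/10·F = (2.8500,2.2500)

Fx=-1.5000 Fy=12.5000 x'=2.8500 y'=2.2500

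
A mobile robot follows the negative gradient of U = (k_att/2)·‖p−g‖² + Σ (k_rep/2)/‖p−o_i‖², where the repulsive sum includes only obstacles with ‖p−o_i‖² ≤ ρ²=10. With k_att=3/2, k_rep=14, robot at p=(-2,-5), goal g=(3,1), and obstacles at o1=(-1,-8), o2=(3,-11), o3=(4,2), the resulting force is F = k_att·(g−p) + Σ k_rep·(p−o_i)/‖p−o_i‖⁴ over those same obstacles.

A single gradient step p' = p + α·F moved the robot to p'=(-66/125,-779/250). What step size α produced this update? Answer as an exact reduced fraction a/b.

α = 1/5

F_att = 3/2·(g−p) = 3/2·(5,6) = (7.5000,9.0000)
o1: d²=10 ≤ ρ²=10; F_rep = 14·(-1,3)/10² = (-0.1400,0.4200)
o2: d²=61 > ρ²=10 → inactive
o3: d²=85 > ρ²=10 → inactive
F = F_att + ΣF_rep = (7.3600,9.4200)
Δp = p'−p = (1.4720,1.8840); α = Δx/Fx = (184/125) / (184/25) = 1/5
check: Δy/Fy = (471/250) / (471/50) = 1/5 ✓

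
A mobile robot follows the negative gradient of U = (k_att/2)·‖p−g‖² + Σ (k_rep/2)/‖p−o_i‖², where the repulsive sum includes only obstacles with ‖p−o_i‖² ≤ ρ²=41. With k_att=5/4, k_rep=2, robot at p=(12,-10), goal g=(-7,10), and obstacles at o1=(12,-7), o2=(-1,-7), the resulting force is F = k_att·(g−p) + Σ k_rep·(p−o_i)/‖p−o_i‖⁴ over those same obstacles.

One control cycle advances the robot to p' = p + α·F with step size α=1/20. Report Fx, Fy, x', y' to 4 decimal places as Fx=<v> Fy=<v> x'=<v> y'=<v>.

Fx=-23.7500 Fy=24.9259 x'=10.8125 y'=-8.7537

F_att = 5/4·(g−p) = 5/4·(-19,20) = (-23.7500,25.0000)
o1: d²=9 ≤ ρ²=41; F_rep = 2·(0,-3)/9² = (0.0000,-0.0741)
o2: d²=178 > ρ²=41 → inactive
F = F_att + ΣF_rep = (-23.7500,24.9259)
p' = p + 1/20·F = (10.8125,-8.7537)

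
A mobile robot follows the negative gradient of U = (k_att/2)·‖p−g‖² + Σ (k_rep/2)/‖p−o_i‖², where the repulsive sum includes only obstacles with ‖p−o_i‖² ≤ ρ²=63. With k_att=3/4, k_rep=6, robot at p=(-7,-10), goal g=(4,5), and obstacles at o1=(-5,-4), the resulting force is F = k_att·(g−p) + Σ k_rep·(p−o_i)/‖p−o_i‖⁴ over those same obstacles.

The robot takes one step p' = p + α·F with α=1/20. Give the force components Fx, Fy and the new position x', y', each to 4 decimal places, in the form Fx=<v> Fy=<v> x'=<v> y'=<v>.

F_att = 3/4·(g−p) = 3/4·(11,15) = (8.2500,11.2500)
o1: d²=40 ≤ ρ²=63; F_rep = 6·(-2,-6)/40² = (-0.0075,-0.0225)
F = F_att + ΣF_rep = (8.2425,11.2275)
p' = p + 1/20·F = (-6.5879,-9.4386)

Fx=8.2425 Fy=11.2275 x'=-6.5879 y'=-9.4386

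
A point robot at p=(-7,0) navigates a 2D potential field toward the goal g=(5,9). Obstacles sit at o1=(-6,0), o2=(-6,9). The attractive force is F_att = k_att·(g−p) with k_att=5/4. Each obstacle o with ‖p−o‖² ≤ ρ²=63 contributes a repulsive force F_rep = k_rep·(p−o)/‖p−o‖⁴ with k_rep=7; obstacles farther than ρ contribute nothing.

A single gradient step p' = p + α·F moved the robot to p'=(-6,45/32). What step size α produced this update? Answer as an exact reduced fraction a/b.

F_att = 5/4·(g−p) = 5/4·(12,9) = (15.0000,11.2500)
o1: d²=1 ≤ ρ²=63; F_rep = 7·(-1,0)/1² = (-7.0000,0.0000)
o2: d²=82 > ρ²=63 → inactive
F = F_att + ΣF_rep = (8.0000,11.2500)
Δp = p'−p = (1.0000,1.4062); α = Δx/Fx = (1) / (8) = 1/8
check: Δy/Fy = (45/32) / (45/4) = 1/8 ✓

α = 1/8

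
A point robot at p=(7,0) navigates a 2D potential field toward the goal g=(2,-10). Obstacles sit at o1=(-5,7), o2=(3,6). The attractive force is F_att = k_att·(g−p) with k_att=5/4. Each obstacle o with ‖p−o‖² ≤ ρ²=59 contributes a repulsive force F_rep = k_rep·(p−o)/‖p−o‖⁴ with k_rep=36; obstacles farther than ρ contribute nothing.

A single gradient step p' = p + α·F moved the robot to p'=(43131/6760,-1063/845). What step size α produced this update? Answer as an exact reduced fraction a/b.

α = 1/10

F_att = 5/4·(g−p) = 5/4·(-5,-10) = (-6.2500,-12.5000)
o1: d²=193 > ρ²=59 → inactive
o2: d²=52 ≤ ρ²=59; F_rep = 36·(4,-6)/52² = (0.0533,-0.0799)
F = F_att + ΣF_rep = (-6.1967,-12.5799)
Δp = p'−p = (-0.6197,-1.2580); α = Δx/Fx = (-4189/6760) / (-4189/676) = 1/10
check: Δy/Fy = (-1063/845) / (-2126/169) = 1/10 ✓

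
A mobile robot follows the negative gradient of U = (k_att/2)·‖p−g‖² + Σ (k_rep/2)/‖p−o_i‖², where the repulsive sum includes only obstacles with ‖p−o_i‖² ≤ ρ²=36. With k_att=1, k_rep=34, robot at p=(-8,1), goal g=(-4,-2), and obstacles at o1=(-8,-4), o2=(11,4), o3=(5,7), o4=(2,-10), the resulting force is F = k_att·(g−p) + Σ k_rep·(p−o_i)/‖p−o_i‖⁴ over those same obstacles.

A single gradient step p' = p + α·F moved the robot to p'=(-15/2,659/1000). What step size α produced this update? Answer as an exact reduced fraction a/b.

F_att = 1·(g−p) = 1·(4,-3) = (4.0000,-3.0000)
o1: d²=25 ≤ ρ²=36; F_rep = 34·(0,5)/25² = (0.0000,0.2720)
o2: d²=370 > ρ²=36 → inactive
o3: d²=205 > ρ²=36 → inactive
o4: d²=221 > ρ²=36 → inactive
F = F_att + ΣF_rep = (4.0000,-2.7280)
Δp = p'−p = (0.5000,-0.3410); α = Δx/Fx = (1/2) / (4) = 1/8
check: Δy/Fy = (-341/1000) / (-341/125) = 1/8 ✓

α = 1/8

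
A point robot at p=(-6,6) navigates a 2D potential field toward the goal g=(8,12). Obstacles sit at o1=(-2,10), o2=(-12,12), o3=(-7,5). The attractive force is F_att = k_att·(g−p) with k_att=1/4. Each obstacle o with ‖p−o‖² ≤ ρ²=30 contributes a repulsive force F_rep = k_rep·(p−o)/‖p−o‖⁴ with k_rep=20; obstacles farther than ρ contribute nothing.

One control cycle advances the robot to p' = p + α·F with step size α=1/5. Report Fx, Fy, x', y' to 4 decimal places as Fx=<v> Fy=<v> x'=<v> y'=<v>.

F_att = 1/4·(g−p) = 1/4·(14,6) = (3.5000,1.5000)
o1: d²=32 > ρ²=30 → inactive
o2: d²=72 > ρ²=30 → inactive
o3: d²=2 ≤ ρ²=30; F_rep = 20·(1,1)/2² = (5.0000,5.0000)
F = F_att + ΣF_rep = (8.5000,6.5000)
p' = p + 1/5·F = (-4.3000,7.3000)

Fx=8.5000 Fy=6.5000 x'=-4.3000 y'=7.3000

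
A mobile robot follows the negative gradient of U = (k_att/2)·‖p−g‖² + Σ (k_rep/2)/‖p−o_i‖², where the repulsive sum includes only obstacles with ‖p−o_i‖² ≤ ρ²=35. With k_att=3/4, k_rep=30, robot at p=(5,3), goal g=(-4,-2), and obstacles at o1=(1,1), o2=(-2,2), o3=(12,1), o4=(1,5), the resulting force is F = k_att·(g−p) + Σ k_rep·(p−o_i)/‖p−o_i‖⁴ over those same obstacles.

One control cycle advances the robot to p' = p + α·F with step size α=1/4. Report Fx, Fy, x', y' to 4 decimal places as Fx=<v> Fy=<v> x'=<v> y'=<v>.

Fx=-6.1500 Fy=-3.7500 x'=3.4625 y'=2.0625

F_att = 3/4·(g−p) = 3/4·(-9,-5) = (-6.7500,-3.7500)
o1: d²=20 ≤ ρ²=35; F_rep = 30·(4,2)/20² = (0.3000,0.1500)
o2: d²=50 > ρ²=35 → inactive
o3: d²=53 > ρ²=35 → inactive
o4: d²=20 ≤ ρ²=35; F_rep = 30·(4,-2)/20² = (0.3000,-0.1500)
F = F_att + ΣF_rep = (-6.1500,-3.7500)
p' = p + 1/4·F = (3.4625,2.0625)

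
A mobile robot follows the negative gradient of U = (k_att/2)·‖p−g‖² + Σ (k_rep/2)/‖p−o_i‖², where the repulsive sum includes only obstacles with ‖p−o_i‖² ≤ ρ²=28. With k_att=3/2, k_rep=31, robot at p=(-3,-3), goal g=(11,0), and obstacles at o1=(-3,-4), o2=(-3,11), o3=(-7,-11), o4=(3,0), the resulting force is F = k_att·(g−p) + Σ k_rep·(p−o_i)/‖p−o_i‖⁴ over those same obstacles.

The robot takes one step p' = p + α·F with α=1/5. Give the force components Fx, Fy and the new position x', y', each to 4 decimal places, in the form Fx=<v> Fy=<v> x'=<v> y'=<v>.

Fx=21.0000 Fy=35.5000 x'=1.2000 y'=4.1000

F_att = 3/2·(g−p) = 3/2·(14,3) = (21.0000,4.5000)
o1: d²=1 ≤ ρ²=28; F_rep = 31·(0,1)/1² = (0.0000,31.0000)
o2: d²=196 > ρ²=28 → inactive
o3: d²=80 > ρ²=28 → inactive
o4: d²=45 > ρ²=28 → inactive
F = F_att + ΣF_rep = (21.0000,35.5000)
p' = p + 1/5·F = (1.2000,4.1000)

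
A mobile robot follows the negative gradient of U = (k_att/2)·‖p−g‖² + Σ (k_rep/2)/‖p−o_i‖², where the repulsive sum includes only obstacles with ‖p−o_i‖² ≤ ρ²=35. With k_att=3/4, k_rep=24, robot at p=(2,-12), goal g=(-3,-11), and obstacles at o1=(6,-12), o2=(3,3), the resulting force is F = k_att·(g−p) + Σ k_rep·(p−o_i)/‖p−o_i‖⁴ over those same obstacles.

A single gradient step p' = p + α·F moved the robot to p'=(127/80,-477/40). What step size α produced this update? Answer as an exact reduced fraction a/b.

α = 1/10

F_att = 3/4·(g−p) = 3/4·(-5,1) = (-3.7500,0.7500)
o1: d²=16 ≤ ρ²=35; F_rep = 24·(-4,0)/16² = (-0.3750,0.0000)
o2: d²=226 > ρ²=35 → inactive
F = F_att + ΣF_rep = (-4.1250,0.7500)
Δp = p'−p = (-0.4125,0.0750); α = Δx/Fx = (-33/80) / (-33/8) = 1/10
check: Δy/Fy = (3/40) / (3/4) = 1/10 ✓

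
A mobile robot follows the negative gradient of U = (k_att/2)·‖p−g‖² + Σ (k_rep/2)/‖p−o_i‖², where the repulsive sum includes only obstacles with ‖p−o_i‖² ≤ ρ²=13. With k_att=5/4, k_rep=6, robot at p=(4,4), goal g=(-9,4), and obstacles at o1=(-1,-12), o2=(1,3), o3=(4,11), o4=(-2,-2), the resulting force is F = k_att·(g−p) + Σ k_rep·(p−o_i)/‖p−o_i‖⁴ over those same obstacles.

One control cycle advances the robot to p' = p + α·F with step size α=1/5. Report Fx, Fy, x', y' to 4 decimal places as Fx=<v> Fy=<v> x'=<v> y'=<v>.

F_att = 5/4·(g−p) = 5/4·(-13,0) = (-16.2500,0.0000)
o1: d²=281 > ρ²=13 → inactive
o2: d²=10 ≤ ρ²=13; F_rep = 6·(3,1)/10² = (0.1800,0.0600)
o3: d²=49 > ρ²=13 → inactive
o4: d²=72 > ρ²=13 → inactive
F = F_att + ΣF_rep = (-16.0700,0.0600)
p' = p + 1/5·F = (0.7860,4.0120)

Fx=-16.0700 Fy=0.0600 x'=0.7860 y'=4.0120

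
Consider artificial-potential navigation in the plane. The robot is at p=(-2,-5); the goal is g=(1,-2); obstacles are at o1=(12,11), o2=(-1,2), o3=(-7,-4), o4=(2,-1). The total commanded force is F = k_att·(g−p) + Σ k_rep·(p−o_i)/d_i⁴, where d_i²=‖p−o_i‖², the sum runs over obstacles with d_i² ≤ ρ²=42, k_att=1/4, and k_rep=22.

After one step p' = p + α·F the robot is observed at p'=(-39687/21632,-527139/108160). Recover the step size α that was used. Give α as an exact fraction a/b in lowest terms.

F_att = 1/4·(g−p) = 1/4·(3,3) = (0.7500,0.7500)
o1: d²=452 > ρ²=42 → inactive
o2: d²=50 > ρ²=42 → inactive
o3: d²=26 ≤ ρ²=42; F_rep = 22·(5,-1)/26² = (0.1627,-0.0325)
o4: d²=32 ≤ ρ²=42; F_rep = 22·(-4,-4)/32² = (-0.0859,-0.0859)
F = F_att + ΣF_rep = (0.8268,0.6315)
Δp = p'−p = (0.1654,0.1263); α = Δx/Fx = (3577/21632) / (17885/21632) = 1/5
check: Δy/Fy = (13661/108160) / (13661/21632) = 1/5 ✓

α = 1/5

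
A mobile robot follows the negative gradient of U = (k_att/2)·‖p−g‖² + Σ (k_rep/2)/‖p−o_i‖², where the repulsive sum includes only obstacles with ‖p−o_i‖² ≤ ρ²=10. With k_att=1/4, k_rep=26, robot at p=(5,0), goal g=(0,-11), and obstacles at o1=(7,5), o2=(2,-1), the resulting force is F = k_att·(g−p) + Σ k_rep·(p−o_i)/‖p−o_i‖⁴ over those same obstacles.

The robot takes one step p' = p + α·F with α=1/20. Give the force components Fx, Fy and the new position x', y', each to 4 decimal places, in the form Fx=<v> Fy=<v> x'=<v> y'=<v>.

F_att = 1/4·(g−p) = 1/4·(-5,-11) = (-1.2500,-2.7500)
o1: d²=29 > ρ²=10 → inactive
o2: d²=10 ≤ ρ²=10; F_rep = 26·(3,1)/10² = (0.7800,0.2600)
F = F_att + ΣF_rep = (-0.4700,-2.4900)
p' = p + 1/20·F = (4.9765,-0.1245)

Fx=-0.4700 Fy=-2.4900 x'=4.9765 y'=-0.1245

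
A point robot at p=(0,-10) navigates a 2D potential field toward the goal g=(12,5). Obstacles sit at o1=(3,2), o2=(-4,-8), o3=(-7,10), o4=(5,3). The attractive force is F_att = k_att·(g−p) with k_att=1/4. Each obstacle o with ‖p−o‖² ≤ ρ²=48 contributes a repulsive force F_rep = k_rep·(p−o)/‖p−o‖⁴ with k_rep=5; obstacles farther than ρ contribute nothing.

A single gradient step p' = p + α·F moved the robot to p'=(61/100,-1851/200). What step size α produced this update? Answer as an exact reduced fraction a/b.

F_att = 1/4·(g−p) = 1/4·(12,15) = (3.0000,3.7500)
o1: d²=153 > ρ²=48 → inactive
o2: d²=20 ≤ ρ²=48; F_rep = 5·(4,-2)/20² = (0.0500,-0.0250)
o3: d²=449 > ρ²=48 → inactive
o4: d²=194 > ρ²=48 → inactive
F = F_att + ΣF_rep = (3.0500,3.7250)
Δp = p'−p = (0.6100,0.7450); α = Δx/Fx = (61/100) / (61/20) = 1/5
check: Δy/Fy = (149/200) / (149/40) = 1/5 ✓

α = 1/5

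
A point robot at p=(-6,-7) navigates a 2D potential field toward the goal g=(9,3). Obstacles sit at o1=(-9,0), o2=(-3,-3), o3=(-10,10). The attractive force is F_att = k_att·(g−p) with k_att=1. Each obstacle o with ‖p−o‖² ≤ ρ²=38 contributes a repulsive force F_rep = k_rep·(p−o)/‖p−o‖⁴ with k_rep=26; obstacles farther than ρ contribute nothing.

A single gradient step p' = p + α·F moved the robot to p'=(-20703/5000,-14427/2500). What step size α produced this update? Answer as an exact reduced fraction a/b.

α = 1/8

F_att = 1·(g−p) = 1·(15,10) = (15.0000,10.0000)
o1: d²=58 > ρ²=38 → inactive
o2: d²=25 ≤ ρ²=38; F_rep = 26·(-3,-4)/25² = (-0.1248,-0.1664)
o3: d²=305 > ρ²=38 → inactive
F = F_att + ΣF_rep = (14.8752,9.8336)
Δp = p'−p = (1.8594,1.2292); α = Δx/Fx = (9297/5000) / (9297/625) = 1/8
check: Δy/Fy = (3073/2500) / (6146/625) = 1/8 ✓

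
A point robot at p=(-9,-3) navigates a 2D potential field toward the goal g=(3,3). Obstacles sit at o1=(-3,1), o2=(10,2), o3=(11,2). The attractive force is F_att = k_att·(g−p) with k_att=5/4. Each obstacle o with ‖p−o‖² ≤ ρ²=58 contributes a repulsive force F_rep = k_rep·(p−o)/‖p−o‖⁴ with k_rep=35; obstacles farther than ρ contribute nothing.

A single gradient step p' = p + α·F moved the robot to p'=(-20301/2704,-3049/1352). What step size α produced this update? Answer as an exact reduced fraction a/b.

F_att = 5/4·(g−p) = 5/4·(12,6) = (15.0000,7.5000)
o1: d²=52 ≤ ρ²=58; F_rep = 35·(-6,-4)/52² = (-0.0777,-0.0518)
o2: d²=386 > ρ²=58 → inactive
o3: d²=425 > ρ²=58 → inactive
F = F_att + ΣF_rep = (14.9223,7.4482)
Δp = p'−p = (1.4922,0.7448); α = Δx/Fx = (4035/2704) / (20175/1352) = 1/10
check: Δy/Fy = (1007/1352) / (5035/676) = 1/10 ✓

α = 1/10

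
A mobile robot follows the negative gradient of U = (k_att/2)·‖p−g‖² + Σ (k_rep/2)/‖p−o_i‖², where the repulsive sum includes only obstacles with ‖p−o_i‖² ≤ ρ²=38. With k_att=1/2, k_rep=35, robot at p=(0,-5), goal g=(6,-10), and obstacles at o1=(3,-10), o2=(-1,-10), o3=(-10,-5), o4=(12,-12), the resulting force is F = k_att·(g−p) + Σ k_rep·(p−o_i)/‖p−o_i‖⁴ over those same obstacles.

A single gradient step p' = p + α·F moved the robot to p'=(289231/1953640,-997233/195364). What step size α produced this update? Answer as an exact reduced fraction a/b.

F_att = 1/2·(g−p) = 1/2·(6,-5) = (3.0000,-2.5000)
o1: d²=34 ≤ ρ²=38; F_rep = 35·(-3,5)/34² = (-0.0908,0.1514)
o2: d²=26 ≤ ρ²=38; F_rep = 35·(1,5)/26² = (0.0518,0.2589)
o3: d²=100 > ρ²=38 → inactive
o4: d²=193 > ρ²=38 → inactive
F = F_att + ΣF_rep = (2.9609,-2.0897)
Δp = p'−p = (0.1480,-0.1045); α = Δx/Fx = (289231/1953640) / (289231/97682) = 1/20
check: Δy/Fy = (-20413/195364) / (-102065/48841) = 1/20 ✓

α = 1/20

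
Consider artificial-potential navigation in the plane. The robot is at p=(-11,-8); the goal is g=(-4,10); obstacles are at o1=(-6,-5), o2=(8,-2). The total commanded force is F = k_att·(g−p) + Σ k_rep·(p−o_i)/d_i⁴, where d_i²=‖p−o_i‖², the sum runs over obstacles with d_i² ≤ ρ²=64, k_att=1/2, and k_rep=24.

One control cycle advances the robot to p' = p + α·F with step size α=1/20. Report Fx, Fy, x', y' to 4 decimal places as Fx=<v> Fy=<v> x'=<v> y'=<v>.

Fx=3.3962 Fy=8.9377 x'=-10.8302 y'=-7.5531

F_att = 1/2·(g−p) = 1/2·(7,18) = (3.5000,9.0000)
o1: d²=34 ≤ ρ²=64; F_rep = 24·(-5,-3)/34² = (-0.1038,-0.0623)
o2: d²=397 > ρ²=64 → inactive
F = F_att + ΣF_rep = (3.3962,8.9377)
p' = p + 1/20·F = (-10.8302,-7.5531)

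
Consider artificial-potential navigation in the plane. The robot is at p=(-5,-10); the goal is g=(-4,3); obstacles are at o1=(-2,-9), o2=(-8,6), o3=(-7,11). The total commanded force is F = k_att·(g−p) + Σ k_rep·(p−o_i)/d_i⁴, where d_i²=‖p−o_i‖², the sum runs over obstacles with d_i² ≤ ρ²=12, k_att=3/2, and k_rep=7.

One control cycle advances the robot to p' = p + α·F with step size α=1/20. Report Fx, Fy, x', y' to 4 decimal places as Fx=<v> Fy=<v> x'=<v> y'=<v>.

F_att = 3/2·(g−p) = 3/2·(1,13) = (1.5000,19.5000)
o1: d²=10 ≤ ρ²=12; F_rep = 7·(-3,-1)/10² = (-0.2100,-0.0700)
o2: d²=265 > ρ²=12 → inactive
o3: d²=445 > ρ²=12 → inactive
F = F_att + ΣF_rep = (1.2900,19.4300)
p' = p + 1/20·F = (-4.9355,-9.0285)

Fx=1.2900 Fy=19.4300 x'=-4.9355 y'=-9.0285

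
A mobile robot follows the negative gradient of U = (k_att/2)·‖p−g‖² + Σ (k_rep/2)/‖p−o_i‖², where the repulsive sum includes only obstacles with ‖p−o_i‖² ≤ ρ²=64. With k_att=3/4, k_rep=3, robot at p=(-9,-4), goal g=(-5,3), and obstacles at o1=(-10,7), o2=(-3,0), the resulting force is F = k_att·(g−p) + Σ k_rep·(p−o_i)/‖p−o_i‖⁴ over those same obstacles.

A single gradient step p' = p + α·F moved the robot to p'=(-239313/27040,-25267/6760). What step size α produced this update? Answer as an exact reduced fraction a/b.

F_att = 3/4·(g−p) = 3/4·(4,7) = (3.0000,5.2500)
o1: d²=122 > ρ²=64 → inactive
o2: d²=52 ≤ ρ²=64; F_rep = 3·(-6,-4)/52² = (-0.0067,-0.0044)
F = F_att + ΣF_rep = (2.9933,5.2456)
Δp = p'−p = (0.1497,0.2623); α = Δx/Fx = (4047/27040) / (4047/1352) = 1/20
check: Δy/Fy = (1773/6760) / (1773/338) = 1/20 ✓

α = 1/20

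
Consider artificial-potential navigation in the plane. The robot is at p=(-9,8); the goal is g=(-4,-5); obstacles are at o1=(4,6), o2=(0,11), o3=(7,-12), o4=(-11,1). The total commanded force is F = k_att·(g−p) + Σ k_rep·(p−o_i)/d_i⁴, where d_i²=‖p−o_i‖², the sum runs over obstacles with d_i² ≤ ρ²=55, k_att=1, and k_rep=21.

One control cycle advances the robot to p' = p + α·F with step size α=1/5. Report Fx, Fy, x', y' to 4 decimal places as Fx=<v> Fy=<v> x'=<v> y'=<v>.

Fx=5.0150 Fy=-12.9477 x'=-7.9970 y'=5.4105

F_att = 1·(g−p) = 1·(5,-13) = (5.0000,-13.0000)
o1: d²=173 > ρ²=55 → inactive
o2: d²=90 > ρ²=55 → inactive
o3: d²=656 > ρ²=55 → inactive
o4: d²=53 ≤ ρ²=55; F_rep = 21·(2,7)/53² = (0.0150,0.0523)
F = F_att + ΣF_rep = (5.0150,-12.9477)
p' = p + 1/5·F = (-7.9970,5.4105)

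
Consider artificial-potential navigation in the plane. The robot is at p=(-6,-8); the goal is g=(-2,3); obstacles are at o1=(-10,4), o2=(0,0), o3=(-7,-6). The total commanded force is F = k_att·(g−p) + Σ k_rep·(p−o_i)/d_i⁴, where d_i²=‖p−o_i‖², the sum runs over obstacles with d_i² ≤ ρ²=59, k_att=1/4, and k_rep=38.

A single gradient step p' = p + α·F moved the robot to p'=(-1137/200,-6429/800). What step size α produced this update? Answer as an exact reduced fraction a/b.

α = 1/8

F_att = 1/4·(g−p) = 1/4·(4,11) = (1.0000,2.7500)
o1: d²=160 > ρ²=59 → inactive
o2: d²=100 > ρ²=59 → inactive
o3: d²=5 ≤ ρ²=59; F_rep = 38·(1,-2)/5² = (1.5200,-3.0400)
F = F_att + ΣF_rep = (2.5200,-0.2900)
Δp = p'−p = (0.3150,-0.0362); α = Δx/Fx = (63/200) / (63/25) = 1/8
check: Δy/Fy = (-29/800) / (-29/100) = 1/8 ✓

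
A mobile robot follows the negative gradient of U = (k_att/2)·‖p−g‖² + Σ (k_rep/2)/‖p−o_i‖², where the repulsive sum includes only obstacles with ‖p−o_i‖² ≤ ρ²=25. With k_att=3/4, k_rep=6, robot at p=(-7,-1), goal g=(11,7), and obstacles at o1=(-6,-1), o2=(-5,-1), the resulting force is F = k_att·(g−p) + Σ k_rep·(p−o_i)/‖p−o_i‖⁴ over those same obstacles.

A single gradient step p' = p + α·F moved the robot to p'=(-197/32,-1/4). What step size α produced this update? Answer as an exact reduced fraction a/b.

α = 1/8

F_att = 3/4·(g−p) = 3/4·(18,8) = (13.5000,6.0000)
o1: d²=1 ≤ ρ²=25; F_rep = 6·(-1,0)/1² = (-6.0000,0.0000)
o2: d²=4 ≤ ρ²=25; F_rep = 6·(-2,0)/4² = (-0.7500,0.0000)
F = F_att + ΣF_rep = (6.7500,6.0000)
Δp = p'−p = (0.8438,0.7500); α = Δx/Fx = (27/32) / (27/4) = 1/8
check: Δy/Fy = (3/4) / (6) = 1/8 ✓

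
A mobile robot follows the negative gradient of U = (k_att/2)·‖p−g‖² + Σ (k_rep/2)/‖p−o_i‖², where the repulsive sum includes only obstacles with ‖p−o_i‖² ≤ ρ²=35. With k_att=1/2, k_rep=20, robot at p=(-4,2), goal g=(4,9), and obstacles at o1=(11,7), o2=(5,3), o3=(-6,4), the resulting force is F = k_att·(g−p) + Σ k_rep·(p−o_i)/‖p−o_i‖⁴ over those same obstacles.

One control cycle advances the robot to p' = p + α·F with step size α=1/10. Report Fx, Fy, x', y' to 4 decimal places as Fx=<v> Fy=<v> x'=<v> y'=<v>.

Fx=4.6250 Fy=2.8750 x'=-3.5375 y'=2.2875

F_att = 1/2·(g−p) = 1/2·(8,7) = (4.0000,3.5000)
o1: d²=250 > ρ²=35 → inactive
o2: d²=82 > ρ²=35 → inactive
o3: d²=8 ≤ ρ²=35; F_rep = 20·(2,-2)/8² = (0.6250,-0.6250)
F = F_att + ΣF_rep = (4.6250,2.8750)
p' = p + 1/10·F = (-3.5375,2.2875)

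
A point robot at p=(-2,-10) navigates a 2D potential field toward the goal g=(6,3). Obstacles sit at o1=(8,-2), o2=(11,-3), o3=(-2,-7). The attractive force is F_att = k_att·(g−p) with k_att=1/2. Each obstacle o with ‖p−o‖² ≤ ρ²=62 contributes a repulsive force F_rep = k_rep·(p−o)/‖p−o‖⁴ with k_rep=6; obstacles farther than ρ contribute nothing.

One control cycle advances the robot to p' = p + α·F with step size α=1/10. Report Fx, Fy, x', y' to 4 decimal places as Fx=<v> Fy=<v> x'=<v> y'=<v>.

F_att = 1/2·(g−p) = 1/2·(8,13) = (4.0000,6.5000)
o1: d²=164 > ρ²=62 → inactive
o2: d²=218 > ρ²=62 → inactive
o3: d²=9 ≤ ρ²=62; F_rep = 6·(0,-3)/9² = (0.0000,-0.2222)
F = F_att + ΣF_rep = (4.0000,6.2778)
p' = p + 1/10·F = (-1.6000,-9.3722)

Fx=4.0000 Fy=6.2778 x'=-1.6000 y'=-9.3722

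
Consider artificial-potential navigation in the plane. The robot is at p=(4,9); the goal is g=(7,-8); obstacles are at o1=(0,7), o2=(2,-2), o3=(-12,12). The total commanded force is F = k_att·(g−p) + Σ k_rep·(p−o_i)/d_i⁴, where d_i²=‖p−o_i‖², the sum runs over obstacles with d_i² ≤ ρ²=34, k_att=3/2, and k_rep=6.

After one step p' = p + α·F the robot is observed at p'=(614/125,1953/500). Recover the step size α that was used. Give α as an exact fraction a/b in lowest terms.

α = 1/5

F_att = 3/2·(g−p) = 3/2·(3,-17) = (4.5000,-25.5000)
o1: d²=20 ≤ ρ²=34; F_rep = 6·(4,2)/20² = (0.0600,0.0300)
o2: d²=125 > ρ²=34 → inactive
o3: d²=265 > ρ²=34 → inactive
F = F_att + ΣF_rep = (4.5600,-25.4700)
Δp = p'−p = (0.9120,-5.0940); α = Δx/Fx = (114/125) / (114/25) = 1/5
check: Δy/Fy = (-2547/500) / (-2547/100) = 1/5 ✓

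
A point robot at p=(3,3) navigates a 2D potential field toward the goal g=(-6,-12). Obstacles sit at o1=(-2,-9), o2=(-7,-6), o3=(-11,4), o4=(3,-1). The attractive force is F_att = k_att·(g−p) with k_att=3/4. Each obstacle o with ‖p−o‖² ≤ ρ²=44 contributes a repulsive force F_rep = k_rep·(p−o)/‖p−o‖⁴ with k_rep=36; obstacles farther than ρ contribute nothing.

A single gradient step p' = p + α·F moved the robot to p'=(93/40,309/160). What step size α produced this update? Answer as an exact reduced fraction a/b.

F_att = 3/4·(g−p) = 3/4·(-9,-15) = (-6.7500,-11.2500)
o1: d²=169 > ρ²=44 → inactive
o2: d²=181 > ρ²=44 → inactive
o3: d²=197 > ρ²=44 → inactive
o4: d²=16 ≤ ρ²=44; F_rep = 36·(0,4)/16² = (0.0000,0.5625)
F = F_att + ΣF_rep = (-6.7500,-10.6875)
Δp = p'−p = (-0.6750,-1.0688); α = Δx/Fx = (-27/40) / (-27/4) = 1/10
check: Δy/Fy = (-171/160) / (-171/16) = 1/10 ✓

α = 1/10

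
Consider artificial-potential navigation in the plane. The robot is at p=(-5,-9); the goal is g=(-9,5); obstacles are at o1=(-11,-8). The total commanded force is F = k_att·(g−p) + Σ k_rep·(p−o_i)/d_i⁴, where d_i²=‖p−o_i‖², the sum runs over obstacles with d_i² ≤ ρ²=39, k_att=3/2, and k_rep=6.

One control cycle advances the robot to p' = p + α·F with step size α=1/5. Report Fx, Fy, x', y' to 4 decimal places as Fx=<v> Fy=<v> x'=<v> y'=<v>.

Fx=-5.9737 Fy=20.9956 x'=-6.1947 y'=-4.8009

F_att = 3/2·(g−p) = 3/2·(-4,14) = (-6.0000,21.0000)
o1: d²=37 ≤ ρ²=39; F_rep = 6·(6,-1)/37² = (0.0263,-0.0044)
F = F_att + ΣF_rep = (-5.9737,20.9956)
p' = p + 1/5·F = (-6.1947,-4.8009)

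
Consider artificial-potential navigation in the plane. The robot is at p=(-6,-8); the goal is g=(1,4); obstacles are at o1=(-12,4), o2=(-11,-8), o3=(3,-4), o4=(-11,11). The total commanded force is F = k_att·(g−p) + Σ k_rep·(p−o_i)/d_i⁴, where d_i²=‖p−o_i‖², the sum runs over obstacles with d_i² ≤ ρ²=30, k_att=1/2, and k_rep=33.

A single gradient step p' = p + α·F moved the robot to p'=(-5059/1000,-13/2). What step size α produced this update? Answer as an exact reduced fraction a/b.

α = 1/4

F_att = 1/2·(g−p) = 1/2·(7,12) = (3.5000,6.0000)
o1: d²=180 > ρ²=30 → inactive
o2: d²=25 ≤ ρ²=30; F_rep = 33·(5,0)/25² = (0.2640,0.0000)
o3: d²=97 > ρ²=30 → inactive
o4: d²=386 > ρ²=30 → inactive
F = F_att + ΣF_rep = (3.7640,6.0000)
Δp = p'−p = (0.9410,1.5000); α = Δx/Fx = (941/1000) / (941/250) = 1/4
check: Δy/Fy = (3/2) / (6) = 1/4 ✓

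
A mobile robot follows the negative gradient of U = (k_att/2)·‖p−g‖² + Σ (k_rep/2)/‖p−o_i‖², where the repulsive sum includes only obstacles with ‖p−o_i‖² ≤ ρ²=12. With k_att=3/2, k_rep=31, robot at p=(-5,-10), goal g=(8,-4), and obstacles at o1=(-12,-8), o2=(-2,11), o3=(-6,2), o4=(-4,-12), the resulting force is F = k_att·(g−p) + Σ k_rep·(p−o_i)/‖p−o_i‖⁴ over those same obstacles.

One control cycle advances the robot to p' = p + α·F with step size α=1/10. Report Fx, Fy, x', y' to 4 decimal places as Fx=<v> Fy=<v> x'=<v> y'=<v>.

Fx=18.2600 Fy=11.4800 x'=-3.1740 y'=-8.8520

F_att = 3/2·(g−p) = 3/2·(13,6) = (19.5000,9.0000)
o1: d²=53 > ρ²=12 → inactive
o2: d²=450 > ρ²=12 → inactive
o3: d²=145 > ρ²=12 → inactive
o4: d²=5 ≤ ρ²=12; F_rep = 31·(-1,2)/5² = (-1.2400,2.4800)
F = F_att + ΣF_rep = (18.2600,11.4800)
p' = p + 1/10·F = (-3.1740,-8.8520)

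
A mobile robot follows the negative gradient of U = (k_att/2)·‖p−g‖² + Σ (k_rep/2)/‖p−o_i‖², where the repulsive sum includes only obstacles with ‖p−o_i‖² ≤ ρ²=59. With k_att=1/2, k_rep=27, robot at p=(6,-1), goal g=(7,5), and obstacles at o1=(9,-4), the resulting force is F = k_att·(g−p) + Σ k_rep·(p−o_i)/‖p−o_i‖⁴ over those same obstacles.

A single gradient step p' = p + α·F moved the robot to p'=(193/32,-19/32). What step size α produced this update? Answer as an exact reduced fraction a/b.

α = 1/8

F_att = 1/2·(g−p) = 1/2·(1,6) = (0.5000,3.0000)
o1: d²=18 ≤ ρ²=59; F_rep = 27·(-3,3)/18² = (-0.2500,0.2500)
F = F_att + ΣF_rep = (0.2500,3.2500)
Δp = p'−p = (0.0312,0.4062); α = Δx/Fx = (1/32) / (1/4) = 1/8
check: Δy/Fy = (13/32) / (13/4) = 1/8 ✓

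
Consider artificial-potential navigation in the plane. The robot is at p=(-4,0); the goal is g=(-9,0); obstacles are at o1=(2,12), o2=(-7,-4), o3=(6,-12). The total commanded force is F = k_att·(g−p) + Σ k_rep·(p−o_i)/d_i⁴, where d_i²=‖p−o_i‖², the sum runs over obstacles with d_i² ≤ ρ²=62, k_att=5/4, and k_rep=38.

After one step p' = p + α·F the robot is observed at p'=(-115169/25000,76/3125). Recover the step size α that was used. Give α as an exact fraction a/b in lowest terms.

α = 1/10

F_att = 5/4·(g−p) = 5/4·(-5,0) = (-6.2500,0.0000)
o1: d²=180 > ρ²=62 → inactive
o2: d²=25 ≤ ρ²=62; F_rep = 38·(3,4)/25² = (0.1824,0.2432)
o3: d²=244 > ρ²=62 → inactive
F = F_att + ΣF_rep = (-6.0676,0.2432)
Δp = p'−p = (-0.6068,0.0243); α = Δx/Fx = (-15169/25000) / (-15169/2500) = 1/10
check: Δy/Fy = (76/3125) / (152/625) = 1/10 ✓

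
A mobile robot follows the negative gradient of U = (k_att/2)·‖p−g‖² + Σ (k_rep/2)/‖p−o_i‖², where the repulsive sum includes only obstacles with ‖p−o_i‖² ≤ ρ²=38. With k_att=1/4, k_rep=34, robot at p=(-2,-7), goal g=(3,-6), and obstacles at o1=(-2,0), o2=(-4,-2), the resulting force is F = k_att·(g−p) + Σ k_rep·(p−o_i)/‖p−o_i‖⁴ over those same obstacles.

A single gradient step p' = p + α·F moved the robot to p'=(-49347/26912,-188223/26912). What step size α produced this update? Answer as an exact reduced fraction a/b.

F_att = 1/4·(g−p) = 1/4·(5,1) = (1.2500,0.2500)
o1: d²=49 > ρ²=38 → inactive
o2: d²=29 ≤ ρ²=38; F_rep = 34·(2,-5)/29² = (0.0809,-0.2021)
F = F_att + ΣF_rep = (1.3309,0.0479)
Δp = p'−p = (0.1664,0.0060); α = Δx/Fx = (4477/26912) / (4477/3364) = 1/8
check: Δy/Fy = (161/26912) / (161/3364) = 1/8 ✓

α = 1/8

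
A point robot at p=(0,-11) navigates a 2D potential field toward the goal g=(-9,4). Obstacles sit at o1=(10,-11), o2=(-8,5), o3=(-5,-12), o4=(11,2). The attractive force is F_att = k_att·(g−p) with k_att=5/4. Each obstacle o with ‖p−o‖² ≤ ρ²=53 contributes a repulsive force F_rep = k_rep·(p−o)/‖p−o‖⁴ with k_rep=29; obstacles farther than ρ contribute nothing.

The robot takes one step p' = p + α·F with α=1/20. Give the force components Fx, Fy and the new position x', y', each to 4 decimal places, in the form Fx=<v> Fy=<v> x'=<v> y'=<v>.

Fx=-11.0355 Fy=18.7929 x'=-0.5518 y'=-10.0604

F_att = 5/4·(g−p) = 5/4·(-9,15) = (-11.2500,18.7500)
o1: d²=100 > ρ²=53 → inactive
o2: d²=320 > ρ²=53 → inactive
o3: d²=26 ≤ ρ²=53; F_rep = 29·(5,1)/26² = (0.2145,0.0429)
o4: d²=290 > ρ²=53 → inactive
F = F_att + ΣF_rep = (-11.0355,18.7929)
p' = p + 1/20·F = (-0.5518,-10.0604)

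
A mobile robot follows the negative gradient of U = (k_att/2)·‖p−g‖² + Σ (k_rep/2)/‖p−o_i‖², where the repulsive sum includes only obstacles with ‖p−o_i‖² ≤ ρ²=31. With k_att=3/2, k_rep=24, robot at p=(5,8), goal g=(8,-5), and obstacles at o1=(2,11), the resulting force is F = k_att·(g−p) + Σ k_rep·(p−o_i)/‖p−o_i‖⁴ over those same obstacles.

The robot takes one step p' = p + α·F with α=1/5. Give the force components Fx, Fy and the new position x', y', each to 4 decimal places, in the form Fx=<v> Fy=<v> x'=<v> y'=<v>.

Fx=4.7222 Fy=-19.7222 x'=5.9444 y'=4.0556

F_att = 3/2·(g−p) = 3/2·(3,-13) = (4.5000,-19.5000)
o1: d²=18 ≤ ρ²=31; F_rep = 24·(3,-3)/18² = (0.2222,-0.2222)
F = F_att + ΣF_rep = (4.7222,-19.7222)
p' = p + 1/5·F = (5.9444,4.0556)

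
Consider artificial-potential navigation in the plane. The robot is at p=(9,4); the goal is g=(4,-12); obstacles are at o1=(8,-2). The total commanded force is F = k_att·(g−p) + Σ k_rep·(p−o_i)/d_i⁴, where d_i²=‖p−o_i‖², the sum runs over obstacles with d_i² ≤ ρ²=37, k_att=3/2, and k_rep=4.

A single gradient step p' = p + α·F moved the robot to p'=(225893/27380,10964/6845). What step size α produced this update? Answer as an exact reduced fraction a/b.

α = 1/10

F_att = 3/2·(g−p) = 3/2·(-5,-16) = (-7.5000,-24.0000)
o1: d²=37 ≤ ρ²=37; F_rep = 4·(1,6)/37² = (0.0029,0.0175)
F = F_att + ΣF_rep = (-7.4971,-23.9825)
Δp = p'−p = (-0.7497,-2.3982); α = Δx/Fx = (-20527/27380) / (-20527/2738) = 1/10
check: Δy/Fy = (-16416/6845) / (-32832/1369) = 1/10 ✓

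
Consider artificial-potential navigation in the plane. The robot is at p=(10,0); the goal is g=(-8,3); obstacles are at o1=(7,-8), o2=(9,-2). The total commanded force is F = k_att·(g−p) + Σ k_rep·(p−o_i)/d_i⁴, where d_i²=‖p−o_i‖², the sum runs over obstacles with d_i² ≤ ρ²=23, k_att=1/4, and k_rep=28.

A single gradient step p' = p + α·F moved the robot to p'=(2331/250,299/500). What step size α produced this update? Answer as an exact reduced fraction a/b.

α = 1/5

F_att = 1/4·(g−p) = 1/4·(-18,3) = (-4.5000,0.7500)
o1: d²=73 > ρ²=23 → inactive
o2: d²=5 ≤ ρ²=23; F_rep = 28·(1,2)/5² = (1.1200,2.2400)
F = F_att + ΣF_rep = (-3.3800,2.9900)
Δp = p'−p = (-0.6760,0.5980); α = Δx/Fx = (-169/250) / (-169/50) = 1/5
check: Δy/Fy = (299/500) / (299/100) = 1/5 ✓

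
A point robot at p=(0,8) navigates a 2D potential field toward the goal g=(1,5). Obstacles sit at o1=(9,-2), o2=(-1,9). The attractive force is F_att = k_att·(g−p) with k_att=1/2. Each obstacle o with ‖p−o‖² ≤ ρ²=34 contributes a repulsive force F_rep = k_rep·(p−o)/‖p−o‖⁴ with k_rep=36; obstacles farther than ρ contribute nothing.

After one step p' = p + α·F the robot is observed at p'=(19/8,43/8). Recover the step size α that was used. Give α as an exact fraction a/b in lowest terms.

α = 1/4

F_att = 1/2·(g−p) = 1/2·(1,-3) = (0.5000,-1.5000)
o1: d²=181 > ρ²=34 → inactive
o2: d²=2 ≤ ρ²=34; F_rep = 36·(1,-1)/2² = (9.0000,-9.0000)
F = F_att + ΣF_rep = (9.5000,-10.5000)
Δp = p'−p = (2.3750,-2.6250); α = Δx/Fx = (19/8) / (19/2) = 1/4
check: Δy/Fy = (-21/8) / (-21/2) = 1/4 ✓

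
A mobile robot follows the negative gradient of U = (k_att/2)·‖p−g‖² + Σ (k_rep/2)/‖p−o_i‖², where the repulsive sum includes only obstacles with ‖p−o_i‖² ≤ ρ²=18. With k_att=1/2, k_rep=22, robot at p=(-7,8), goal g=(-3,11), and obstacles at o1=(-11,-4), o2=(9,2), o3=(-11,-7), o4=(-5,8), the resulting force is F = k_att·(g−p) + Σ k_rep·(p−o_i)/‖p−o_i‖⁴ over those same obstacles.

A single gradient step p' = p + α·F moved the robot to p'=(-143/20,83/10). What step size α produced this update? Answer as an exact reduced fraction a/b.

α = 1/5

F_att = 1/2·(g−p) = 1/2·(4,3) = (2.0000,1.5000)
o1: d²=160 > ρ²=18 → inactive
o2: d²=292 > ρ²=18 → inactive
o3: d²=241 > ρ²=18 → inactive
o4: d²=4 ≤ ρ²=18; F_rep = 22·(-2,0)/4² = (-2.7500,0.0000)
F = F_att + ΣF_rep = (-0.7500,1.5000)
Δp = p'−p = (-0.1500,0.3000); α = Δx/Fx = (-3/20) / (-3/4) = 1/5
check: Δy/Fy = (3/10) / (3/2) = 1/5 ✓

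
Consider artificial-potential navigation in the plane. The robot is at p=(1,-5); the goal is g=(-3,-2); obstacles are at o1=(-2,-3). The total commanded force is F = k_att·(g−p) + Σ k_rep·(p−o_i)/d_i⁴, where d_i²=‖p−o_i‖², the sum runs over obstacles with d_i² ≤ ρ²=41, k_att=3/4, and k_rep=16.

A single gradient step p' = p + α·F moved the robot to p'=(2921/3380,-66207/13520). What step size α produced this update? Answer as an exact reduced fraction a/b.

F_att = 3/4·(g−p) = 3/4·(-4,3) = (-3.0000,2.2500)
o1: d²=13 ≤ ρ²=41; F_rep = 16·(3,-2)/13² = (0.2840,-0.1893)
F = F_att + ΣF_rep = (-2.7160,2.0607)
Δp = p'−p = (-0.1358,0.1030); α = Δx/Fx = (-459/3380) / (-459/169) = 1/20
check: Δy/Fy = (1393/13520) / (1393/676) = 1/20 ✓

α = 1/20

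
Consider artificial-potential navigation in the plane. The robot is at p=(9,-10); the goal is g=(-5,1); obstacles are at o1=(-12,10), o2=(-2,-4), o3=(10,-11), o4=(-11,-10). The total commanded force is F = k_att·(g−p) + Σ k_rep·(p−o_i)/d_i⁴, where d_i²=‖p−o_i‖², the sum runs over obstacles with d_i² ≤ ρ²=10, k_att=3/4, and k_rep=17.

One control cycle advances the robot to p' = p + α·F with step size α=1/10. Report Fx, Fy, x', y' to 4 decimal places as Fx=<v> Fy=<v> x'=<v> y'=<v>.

F_att = 3/4·(g−p) = 3/4·(-14,11) = (-10.5000,8.2500)
o1: d²=841 > ρ²=10 → inactive
o2: d²=157 > ρ²=10 → inactive
o3: d²=2 ≤ ρ²=10; F_rep = 17·(-1,1)/2² = (-4.2500,4.2500)
o4: d²=400 > ρ²=10 → inactive
F = F_att + ΣF_rep = (-14.7500,12.5000)
p' = p + 1/10·F = (7.5250,-8.7500)

Fx=-14.7500 Fy=12.5000 x'=7.5250 y'=-8.7500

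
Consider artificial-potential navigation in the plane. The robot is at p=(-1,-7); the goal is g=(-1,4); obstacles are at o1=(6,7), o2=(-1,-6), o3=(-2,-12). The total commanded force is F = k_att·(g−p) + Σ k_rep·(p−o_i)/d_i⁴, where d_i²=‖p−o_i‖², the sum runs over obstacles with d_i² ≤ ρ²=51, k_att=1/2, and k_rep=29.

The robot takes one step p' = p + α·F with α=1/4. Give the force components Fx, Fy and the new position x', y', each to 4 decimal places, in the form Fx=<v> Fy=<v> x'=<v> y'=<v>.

Fx=0.0429 Fy=-23.2855 x'=-0.9893 y'=-12.8214

F_att = 1/2·(g−p) = 1/2·(0,11) = (0.0000,5.5000)
o1: d²=245 > ρ²=51 → inactive
o2: d²=1 ≤ ρ²=51; F_rep = 29·(0,-1)/1² = (0.0000,-29.0000)
o3: d²=26 ≤ ρ²=51; F_rep = 29·(1,5)/26² = (0.0429,0.2145)
F = F_att + ΣF_rep = (0.0429,-23.2855)
p' = p + 1/4·F = (-0.9893,-12.8214)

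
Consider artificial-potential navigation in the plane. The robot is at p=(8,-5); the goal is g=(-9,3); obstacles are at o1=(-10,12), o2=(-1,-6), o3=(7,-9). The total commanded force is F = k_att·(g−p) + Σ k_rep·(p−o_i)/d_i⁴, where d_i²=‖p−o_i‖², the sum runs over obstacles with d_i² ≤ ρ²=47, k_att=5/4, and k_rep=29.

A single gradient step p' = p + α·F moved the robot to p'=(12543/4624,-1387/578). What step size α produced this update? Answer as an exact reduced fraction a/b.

α = 1/4

F_att = 5/4·(g−p) = 5/4·(-17,8) = (-21.2500,10.0000)
o1: d²=613 > ρ²=47 → inactive
o2: d²=82 > ρ²=47 → inactive
o3: d²=17 ≤ ρ²=47; F_rep = 29·(1,4)/17² = (0.1003,0.4014)
F = F_att + ΣF_rep = (-21.1497,10.4014)
Δp = p'−p = (-5.2874,2.6003); α = Δx/Fx = (-24449/4624) / (-24449/1156) = 1/4
check: Δy/Fy = (1503/578) / (3006/289) = 1/4 ✓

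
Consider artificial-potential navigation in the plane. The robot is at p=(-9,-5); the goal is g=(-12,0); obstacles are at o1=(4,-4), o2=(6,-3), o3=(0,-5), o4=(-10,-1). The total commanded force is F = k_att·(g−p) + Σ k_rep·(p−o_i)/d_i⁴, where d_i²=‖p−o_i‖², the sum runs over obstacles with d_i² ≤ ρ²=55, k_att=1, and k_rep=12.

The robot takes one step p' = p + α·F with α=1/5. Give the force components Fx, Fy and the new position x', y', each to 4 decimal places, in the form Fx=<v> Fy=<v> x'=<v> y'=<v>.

Fx=-2.9585 Fy=4.8339 x'=-9.5917 y'=-4.0332

F_att = 1·(g−p) = 1·(-3,5) = (-3.0000,5.0000)
o1: d²=170 > ρ²=55 → inactive
o2: d²=229 > ρ²=55 → inactive
o3: d²=81 > ρ²=55 → inactive
o4: d²=17 ≤ ρ²=55; F_rep = 12·(1,-4)/17² = (0.0415,-0.1661)
F = F_att + ΣF_rep = (-2.9585,4.8339)
p' = p + 1/5·F = (-9.5917,-4.0332)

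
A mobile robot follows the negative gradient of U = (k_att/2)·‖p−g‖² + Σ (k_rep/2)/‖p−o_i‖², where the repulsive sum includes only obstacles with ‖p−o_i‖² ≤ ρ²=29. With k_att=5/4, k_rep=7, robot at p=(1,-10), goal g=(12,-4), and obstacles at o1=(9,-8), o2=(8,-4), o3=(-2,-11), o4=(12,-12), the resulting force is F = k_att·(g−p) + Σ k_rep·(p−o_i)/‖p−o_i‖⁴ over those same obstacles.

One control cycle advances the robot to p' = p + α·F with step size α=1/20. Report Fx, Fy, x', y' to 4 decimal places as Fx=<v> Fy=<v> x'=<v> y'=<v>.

F_att = 5/4·(g−p) = 5/4·(11,6) = (13.7500,7.5000)
o1: d²=68 > ρ²=29 → inactive
o2: d²=85 > ρ²=29 → inactive
o3: d²=10 ≤ ρ²=29; F_rep = 7·(3,1)/10² = (0.2100,0.0700)
o4: d²=125 > ρ²=29 → inactive
F = F_att + ΣF_rep = (13.9600,7.5700)
p' = p + 1/20·F = (1.6980,-9.6215)

Fx=13.9600 Fy=7.5700 x'=1.6980 y'=-9.6215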